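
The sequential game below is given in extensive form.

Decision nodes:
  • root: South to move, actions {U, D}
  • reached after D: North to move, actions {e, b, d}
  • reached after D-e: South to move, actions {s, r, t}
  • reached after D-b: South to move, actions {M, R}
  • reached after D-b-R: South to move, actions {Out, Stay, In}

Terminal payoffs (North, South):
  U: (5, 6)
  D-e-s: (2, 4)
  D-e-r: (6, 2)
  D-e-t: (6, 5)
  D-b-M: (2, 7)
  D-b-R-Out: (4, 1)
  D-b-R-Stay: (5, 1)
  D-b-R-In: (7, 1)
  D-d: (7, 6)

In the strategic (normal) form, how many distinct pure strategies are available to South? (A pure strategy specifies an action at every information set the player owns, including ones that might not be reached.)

36

South owns the root with actions {U, D} — two choices.
South owns the node after D-e with actions {s, r, t} — three choices.
South owns the node after D-b with actions {M, R} — two choices.
South owns the node after D-b-R with actions {Out, Stay, In} — three choices.
A pure strategy fixes one action at each information set independently, so the count is the product 2 × 3 × 2 × 3 = 36.
(For reference, North has 3 pure strategies, giving a 36×3 normal-form matrix.)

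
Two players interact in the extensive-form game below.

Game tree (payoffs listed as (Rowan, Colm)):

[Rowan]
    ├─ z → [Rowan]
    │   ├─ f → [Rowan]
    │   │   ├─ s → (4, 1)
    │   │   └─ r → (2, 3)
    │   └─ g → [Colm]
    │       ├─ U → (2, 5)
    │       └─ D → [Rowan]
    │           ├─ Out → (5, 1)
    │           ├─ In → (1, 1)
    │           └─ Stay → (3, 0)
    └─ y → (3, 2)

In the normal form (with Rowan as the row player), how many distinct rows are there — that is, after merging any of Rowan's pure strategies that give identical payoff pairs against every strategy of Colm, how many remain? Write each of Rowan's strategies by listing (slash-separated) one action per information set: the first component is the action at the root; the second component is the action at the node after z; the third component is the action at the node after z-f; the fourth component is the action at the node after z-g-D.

Rowan has 24 pure strategies: z/f/s/Out, z/f/s/In, z/f/s/Stay, z/f/r/Out, z/f/r/In, z/f/r/Stay, z/g/s/Out, z/g/s/In, z/g/s/Stay, z/g/r/Out, z/g/r/In, z/g/r/Stay, y/f/s/Out, y/f/s/In, y/f/s/Stay, y/f/r/Out, y/f/r/In, y/f/r/Stay, y/g/s/Out, y/g/s/In, y/g/s/Stay, y/g/r/Out, y/g/r/In, y/g/r/Stay. Columns: U, D.
{z/f/s/Out, z/f/s/In, z/f/s/Stay} → row (4,1) (4,1)
{z/f/r/Out, z/f/r/In, z/f/r/Stay} → row (2,3) (2,3)
{z/g/s/Out, z/g/r/Out} → row (2,5) (5,1)
{z/g/s/In, z/g/r/In} → row (2,5) (1,1)
{z/g/s/Stay, z/g/r/Stay} → row (2,5) (3,0)
{y/f/s/Out, y/f/s/In, y/f/s/Stay, y/f/r/Out, y/f/r/In, y/f/r/Stay, y/g/s/Out, y/g/s/In, y/g/s/Stay, y/g/r/Out, y/g/r/In, y/g/r/Stay} → row (3,2) (3,2)
That's 6 distinct rows out of 24 strategies.

6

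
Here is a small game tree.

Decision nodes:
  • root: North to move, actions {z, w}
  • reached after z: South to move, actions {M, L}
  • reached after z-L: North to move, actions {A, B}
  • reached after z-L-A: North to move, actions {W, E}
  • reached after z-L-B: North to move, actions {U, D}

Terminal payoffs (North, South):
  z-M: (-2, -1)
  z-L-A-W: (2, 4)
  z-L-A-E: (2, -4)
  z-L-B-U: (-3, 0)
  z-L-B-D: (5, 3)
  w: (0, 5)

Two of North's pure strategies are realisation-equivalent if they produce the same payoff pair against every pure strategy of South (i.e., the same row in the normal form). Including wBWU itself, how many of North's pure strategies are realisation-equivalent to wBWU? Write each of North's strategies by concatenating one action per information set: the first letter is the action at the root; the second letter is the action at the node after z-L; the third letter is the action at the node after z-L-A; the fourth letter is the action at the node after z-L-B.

8

Row for wBWU (columns M, L): (0,5) (0,5).
Under wBWU, North's choice at the node after z-L and at the node after z-L-A and at the node after z-L-B can never be reached regardless of what South does, so varying those choices leaves every outcome unchanged.
Holding the reachable choices fixed and varying the unreachable ones freely already gives 2 × 2 × 2 = 8 equivalent strategies.
No other strategy reproduces this row, so those 8 are the full class: wAWU, wAWD, wAEU, wAED, wBWU, wBWD, wBEU, wBED.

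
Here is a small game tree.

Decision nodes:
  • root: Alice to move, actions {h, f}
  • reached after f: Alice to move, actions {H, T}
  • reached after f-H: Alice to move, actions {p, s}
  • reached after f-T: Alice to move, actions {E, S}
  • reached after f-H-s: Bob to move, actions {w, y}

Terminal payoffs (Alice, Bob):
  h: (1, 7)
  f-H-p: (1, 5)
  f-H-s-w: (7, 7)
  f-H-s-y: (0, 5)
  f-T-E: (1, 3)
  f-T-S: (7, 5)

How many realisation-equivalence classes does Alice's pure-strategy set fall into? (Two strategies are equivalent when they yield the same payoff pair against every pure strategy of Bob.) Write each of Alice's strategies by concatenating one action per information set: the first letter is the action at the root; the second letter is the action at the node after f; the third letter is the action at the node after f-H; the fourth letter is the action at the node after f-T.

5

Alice has 16 pure strategies: hHpE, hHpS, hHsE, hHsS, hTpE, hTpS, hTsE, hTsS, fHpE, fHpS, fHsE, fHsS, fTpE, fTpS, fTsE, fTsS. Columns: w, y.
{hHpE, hHpS, hHsE, hHsS, hTpE, hTpS, hTsE, hTsS} → row (1,7) (1,7)
{fHpE, fHpS} → row (1,5) (1,5)
{fHsE, fHsS} → row (7,7) (0,5)
{fTpE, fTsE} → row (1,3) (1,3)
{fTpS, fTsS} → row (7,5) (7,5)
That's 5 distinct rows out of 16 strategies.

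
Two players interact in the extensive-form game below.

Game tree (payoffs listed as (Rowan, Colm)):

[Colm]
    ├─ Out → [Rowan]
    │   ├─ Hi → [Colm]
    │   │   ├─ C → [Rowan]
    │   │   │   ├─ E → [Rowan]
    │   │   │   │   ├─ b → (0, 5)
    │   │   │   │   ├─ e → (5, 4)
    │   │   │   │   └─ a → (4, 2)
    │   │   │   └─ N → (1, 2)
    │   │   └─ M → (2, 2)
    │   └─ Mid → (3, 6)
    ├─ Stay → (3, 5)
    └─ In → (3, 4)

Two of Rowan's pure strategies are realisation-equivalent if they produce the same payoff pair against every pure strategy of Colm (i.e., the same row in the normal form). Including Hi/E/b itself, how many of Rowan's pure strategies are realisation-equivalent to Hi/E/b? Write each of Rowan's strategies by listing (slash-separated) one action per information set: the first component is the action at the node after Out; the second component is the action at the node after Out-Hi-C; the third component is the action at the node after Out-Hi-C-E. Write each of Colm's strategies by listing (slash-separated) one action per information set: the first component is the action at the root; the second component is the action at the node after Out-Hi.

Row for Hi/E/b (columns Out/C, Out/M, Stay/C, Stay/M, In/C, In/M): (0,5) (2,2) (3,5) (3,5) (3,4) (3,4).
Every one of Rowan's information sets is on the play path for some reply by Colm when Rowan follows Hi/E/b.
Changing the action at any of them therefore changes at least one column, so only Hi/E/b itself gives this row.

1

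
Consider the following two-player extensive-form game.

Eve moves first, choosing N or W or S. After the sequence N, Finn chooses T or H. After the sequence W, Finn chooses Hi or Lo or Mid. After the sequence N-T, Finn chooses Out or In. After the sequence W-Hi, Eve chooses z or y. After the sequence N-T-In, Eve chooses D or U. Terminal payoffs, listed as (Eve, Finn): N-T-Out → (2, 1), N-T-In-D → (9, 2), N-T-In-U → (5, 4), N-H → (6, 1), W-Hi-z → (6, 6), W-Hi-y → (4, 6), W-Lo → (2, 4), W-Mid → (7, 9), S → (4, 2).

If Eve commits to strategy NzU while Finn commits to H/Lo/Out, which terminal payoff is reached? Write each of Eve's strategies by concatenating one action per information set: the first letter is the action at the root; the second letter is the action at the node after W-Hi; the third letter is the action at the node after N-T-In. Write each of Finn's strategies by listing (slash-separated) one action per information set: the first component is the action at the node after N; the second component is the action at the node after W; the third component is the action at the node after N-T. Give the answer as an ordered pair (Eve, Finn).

(6, 1)

Trace the play path from the root:
  Eve plays N
  Finn plays H at [N]
→ terminal payoff (6, 1).
(Eve's choice at the node after W-Hi is never reached on this path, so it doesn't affect the outcome.)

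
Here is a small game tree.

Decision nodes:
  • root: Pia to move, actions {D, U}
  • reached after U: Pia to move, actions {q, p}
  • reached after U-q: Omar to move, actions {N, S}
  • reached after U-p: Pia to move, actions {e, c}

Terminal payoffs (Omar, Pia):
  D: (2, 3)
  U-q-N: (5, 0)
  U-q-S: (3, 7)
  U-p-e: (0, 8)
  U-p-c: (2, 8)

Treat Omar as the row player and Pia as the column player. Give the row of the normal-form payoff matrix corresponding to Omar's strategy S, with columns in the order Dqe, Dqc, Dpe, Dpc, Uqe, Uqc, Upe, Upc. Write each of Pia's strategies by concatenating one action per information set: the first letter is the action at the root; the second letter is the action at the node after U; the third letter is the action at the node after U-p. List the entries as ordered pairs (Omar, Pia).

vs Dqe: Pia plays D → (2, 3)
vs Dqc: Pia plays D → (2, 3)
vs Dpe: Pia plays D → (2, 3)
vs Dpc: Pia plays D → (2, 3)
vs Uqe: Pia plays U → Pia plays q at [U] → Omar plays S at [U-q] → (3, 7)
vs Uqc: Pia plays U → Pia plays q at [U] → Omar plays S at [U-q] → (3, 7)
vs Upe: Pia plays U → Pia plays p at [U] → Pia plays e at [U-p] → (0, 8)
vs Upc: Pia plays U → Pia plays p at [U] → Pia plays c at [U-p] → (2, 8)

(2,3) (2,3) (2,3) (2,3) (3,7) (3,7) (0,8) (2,8)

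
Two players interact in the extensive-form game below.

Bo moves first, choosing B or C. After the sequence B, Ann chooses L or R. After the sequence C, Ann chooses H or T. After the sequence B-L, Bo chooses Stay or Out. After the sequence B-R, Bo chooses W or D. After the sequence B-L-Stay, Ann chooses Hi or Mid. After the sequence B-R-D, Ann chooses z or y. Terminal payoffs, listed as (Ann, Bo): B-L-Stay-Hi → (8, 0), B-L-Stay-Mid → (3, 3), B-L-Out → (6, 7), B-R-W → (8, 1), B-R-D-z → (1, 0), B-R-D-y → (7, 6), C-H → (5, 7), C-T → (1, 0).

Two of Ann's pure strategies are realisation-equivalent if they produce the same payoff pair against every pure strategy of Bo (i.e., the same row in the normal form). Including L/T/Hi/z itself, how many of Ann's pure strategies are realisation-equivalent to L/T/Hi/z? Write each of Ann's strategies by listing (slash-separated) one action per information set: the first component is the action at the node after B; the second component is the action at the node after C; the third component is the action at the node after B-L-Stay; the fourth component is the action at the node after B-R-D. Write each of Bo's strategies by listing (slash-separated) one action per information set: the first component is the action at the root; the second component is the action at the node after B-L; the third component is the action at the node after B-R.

Row for L/T/Hi/z (columns B/Stay/W, B/Stay/D, B/Out/W, B/Out/D, C/Stay/W, C/Stay/D, C/Out/W, C/Out/D): (8,0) (8,0) (6,7) (6,7) (1,0) (1,0) (1,0) (1,0).
Under L/T/Hi/z, Ann's choice at the node after B-R-D can never be reached regardless of what Bo does, so varying those choices leaves every outcome unchanged.
Holding the reachable choices fixed and varying the unreachable one freely already gives 2 equivalent strategies.
No other strategy reproduces this row, so those 2 are the full class: L/T/Hi/z, L/T/Hi/y.

2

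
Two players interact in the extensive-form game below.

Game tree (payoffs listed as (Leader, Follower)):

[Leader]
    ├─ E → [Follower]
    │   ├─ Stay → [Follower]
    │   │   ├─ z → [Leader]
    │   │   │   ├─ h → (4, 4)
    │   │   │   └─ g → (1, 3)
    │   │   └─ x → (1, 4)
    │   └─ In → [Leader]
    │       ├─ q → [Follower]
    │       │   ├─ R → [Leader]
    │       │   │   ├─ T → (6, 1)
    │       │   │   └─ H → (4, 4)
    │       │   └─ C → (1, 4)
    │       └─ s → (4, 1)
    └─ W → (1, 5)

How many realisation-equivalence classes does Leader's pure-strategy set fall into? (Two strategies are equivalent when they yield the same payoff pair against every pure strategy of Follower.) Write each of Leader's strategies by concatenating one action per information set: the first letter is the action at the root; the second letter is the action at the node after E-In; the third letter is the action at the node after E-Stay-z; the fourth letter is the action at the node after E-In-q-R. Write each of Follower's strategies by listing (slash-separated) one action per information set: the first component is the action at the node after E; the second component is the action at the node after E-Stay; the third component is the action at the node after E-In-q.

7

Leader has 16 pure strategies: EqhT, EqhH, EqgT, EqgH, EshT, EshH, EsgT, EsgH, WqhT, WqhH, WqgT, WqgH, WshT, WshH, WsgT, WsgH. Columns: Stay/z/R, Stay/z/C, Stay/x/R, Stay/x/C, In/z/R, In/z/C, In/x/R, In/x/C.
{EqhT} → row (4,4) (4,4) (1,4) (1,4) (6,1) (1,4) (6,1) (1,4)
{EqhH} → row (4,4) (4,4) (1,4) (1,4) (4,4) (1,4) (4,4) (1,4)
{EqgT} → row (1,3) (1,3) (1,4) (1,4) (6,1) (1,4) (6,1) (1,4)
{EqgH} → row (1,3) (1,3) (1,4) (1,4) (4,4) (1,4) (4,4) (1,4)
{EshT, EshH} → row (4,4) (4,4) (1,4) (1,4) (4,1) (4,1) (4,1) (4,1)
{EsgT, EsgH} → row (1,3) (1,3) (1,4) (1,4) (4,1) (4,1) (4,1) (4,1)
{WqhT, WqhH, WqgT, WqgH, WshT, WshH, WsgT, WsgH} → row (1,5) (1,5) (1,5) (1,5) (1,5) (1,5) (1,5) (1,5)
That's 7 distinct rows out of 16 strategies.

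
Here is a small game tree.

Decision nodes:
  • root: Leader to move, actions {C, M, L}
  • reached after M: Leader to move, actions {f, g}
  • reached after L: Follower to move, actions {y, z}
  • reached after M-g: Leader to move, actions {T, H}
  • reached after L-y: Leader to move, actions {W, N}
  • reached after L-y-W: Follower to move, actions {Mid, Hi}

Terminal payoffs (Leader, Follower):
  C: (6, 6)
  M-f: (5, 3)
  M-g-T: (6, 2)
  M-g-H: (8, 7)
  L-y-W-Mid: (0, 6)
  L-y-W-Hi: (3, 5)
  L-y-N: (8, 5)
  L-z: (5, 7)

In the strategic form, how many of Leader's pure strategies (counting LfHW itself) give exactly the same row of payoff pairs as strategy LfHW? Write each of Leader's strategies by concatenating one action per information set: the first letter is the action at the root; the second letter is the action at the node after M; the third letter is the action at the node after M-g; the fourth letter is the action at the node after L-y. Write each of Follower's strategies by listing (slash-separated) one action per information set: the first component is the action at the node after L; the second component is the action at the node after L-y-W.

Row for LfHW (columns y/Mid, y/Hi, z/Mid, z/Hi): (0,6) (3,5) (5,7) (5,7).
Under LfHW, Leader's choice at the node after M and at the node after M-g can never be reached regardless of what Follower does, so varying those choices leaves every outcome unchanged.
Holding the reachable choices fixed and varying the unreachable ones freely already gives 2 × 2 = 4 equivalent strategies.
No other strategy reproduces this row, so those 4 are the full class: LfTW, LfHW, LgTW, LgHW.

4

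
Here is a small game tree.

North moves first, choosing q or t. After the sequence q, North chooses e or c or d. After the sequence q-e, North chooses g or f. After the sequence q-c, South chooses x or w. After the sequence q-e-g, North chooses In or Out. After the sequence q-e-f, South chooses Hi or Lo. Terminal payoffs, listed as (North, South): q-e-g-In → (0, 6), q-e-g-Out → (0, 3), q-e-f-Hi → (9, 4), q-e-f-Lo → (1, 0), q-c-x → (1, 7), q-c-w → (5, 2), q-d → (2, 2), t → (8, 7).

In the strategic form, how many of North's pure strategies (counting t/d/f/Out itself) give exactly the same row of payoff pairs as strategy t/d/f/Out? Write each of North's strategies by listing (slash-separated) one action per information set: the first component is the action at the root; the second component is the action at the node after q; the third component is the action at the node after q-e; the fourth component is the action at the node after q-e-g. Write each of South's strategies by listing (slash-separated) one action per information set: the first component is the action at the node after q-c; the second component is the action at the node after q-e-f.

Row for t/d/f/Out (columns x/Hi, x/Lo, w/Hi, w/Lo): (8,7) (8,7) (8,7) (8,7).
Under t/d/f/Out, North's choice at the node after q and at the node after q-e and at the node after q-e-g can never be reached regardless of what South does, so varying those choices leaves every outcome unchanged.
Holding the reachable choices fixed and varying the unreachable ones freely already gives 3 × 2 × 2 = 12 equivalent strategies.
No other strategy reproduces this row, so those 12 are the full class: t/e/g/In, t/e/g/Out, t/e/f/In, t/e/f/Out, t/c/g/In, t/c/g/Out, t/c/f/In, t/c/f/Out, t/d/g/In, t/d/g/Out, t/d/f/In, t/d/f/Out.

12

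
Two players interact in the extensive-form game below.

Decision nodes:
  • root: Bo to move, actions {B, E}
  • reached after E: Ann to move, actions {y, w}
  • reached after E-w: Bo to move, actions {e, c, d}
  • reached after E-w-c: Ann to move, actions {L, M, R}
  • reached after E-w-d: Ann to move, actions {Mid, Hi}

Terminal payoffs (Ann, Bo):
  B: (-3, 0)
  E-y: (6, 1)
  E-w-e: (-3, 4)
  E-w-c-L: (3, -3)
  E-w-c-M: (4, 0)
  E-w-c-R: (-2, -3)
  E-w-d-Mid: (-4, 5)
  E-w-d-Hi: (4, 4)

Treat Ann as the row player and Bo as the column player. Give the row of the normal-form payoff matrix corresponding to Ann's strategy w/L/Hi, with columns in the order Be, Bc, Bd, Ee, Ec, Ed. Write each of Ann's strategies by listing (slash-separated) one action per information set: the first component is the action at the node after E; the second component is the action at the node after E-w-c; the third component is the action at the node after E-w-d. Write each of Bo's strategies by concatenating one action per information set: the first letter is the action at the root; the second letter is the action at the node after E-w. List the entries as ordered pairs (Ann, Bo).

vs Be: Bo plays B → (-3, 0)
vs Bc: Bo plays B → (-3, 0)
vs Bd: Bo plays B → (-3, 0)
vs Ee: Bo plays E → Ann plays w at [E] → Bo plays e at [E-w] → (-3, 4)
vs Ec: Bo plays E → Ann plays w at [E] → Bo plays c at [E-w] → Ann plays L at [E-w-c] → (3, -3)
vs Ed: Bo plays E → Ann plays w at [E] → Bo plays d at [E-w] → Ann plays Hi at [E-w-d] → (4, 4)

(-3,0) (-3,0) (-3,0) (-3,4) (3,-3) (4,4)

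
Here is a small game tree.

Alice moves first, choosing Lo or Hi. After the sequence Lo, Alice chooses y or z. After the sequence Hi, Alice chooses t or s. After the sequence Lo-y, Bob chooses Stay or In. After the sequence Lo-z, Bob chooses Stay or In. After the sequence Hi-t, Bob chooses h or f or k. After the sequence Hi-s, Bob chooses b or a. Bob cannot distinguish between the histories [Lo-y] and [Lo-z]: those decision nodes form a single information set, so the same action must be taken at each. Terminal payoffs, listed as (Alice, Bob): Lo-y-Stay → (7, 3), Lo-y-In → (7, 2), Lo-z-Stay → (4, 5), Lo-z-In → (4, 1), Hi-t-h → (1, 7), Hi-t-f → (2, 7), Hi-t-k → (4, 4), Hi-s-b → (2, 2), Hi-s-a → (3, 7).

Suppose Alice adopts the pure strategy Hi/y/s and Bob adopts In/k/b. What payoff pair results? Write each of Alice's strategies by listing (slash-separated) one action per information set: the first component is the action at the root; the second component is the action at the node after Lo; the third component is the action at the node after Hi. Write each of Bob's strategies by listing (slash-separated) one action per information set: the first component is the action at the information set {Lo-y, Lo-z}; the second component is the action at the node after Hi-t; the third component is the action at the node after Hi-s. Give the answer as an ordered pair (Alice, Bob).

(2, 2)

Trace the play path from the root:
  Alice plays Hi
  Alice plays s at [Hi]
  Bob plays b at [Hi-s]
→ terminal payoff (2, 2).
(Alice's choice at the node after Lo is never reached on this path, so it doesn't affect the outcome.)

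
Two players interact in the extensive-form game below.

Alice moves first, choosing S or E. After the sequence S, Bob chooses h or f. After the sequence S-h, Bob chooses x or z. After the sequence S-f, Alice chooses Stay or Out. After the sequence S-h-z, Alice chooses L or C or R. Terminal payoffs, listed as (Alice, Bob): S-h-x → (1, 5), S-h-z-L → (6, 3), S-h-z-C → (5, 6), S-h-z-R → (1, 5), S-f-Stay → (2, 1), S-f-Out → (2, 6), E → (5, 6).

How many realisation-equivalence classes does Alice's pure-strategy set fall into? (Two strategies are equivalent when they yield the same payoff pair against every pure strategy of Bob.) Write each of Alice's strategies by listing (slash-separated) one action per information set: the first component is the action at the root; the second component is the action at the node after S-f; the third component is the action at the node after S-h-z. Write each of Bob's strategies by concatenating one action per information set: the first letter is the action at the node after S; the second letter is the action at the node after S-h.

7

Alice has 12 pure strategies: S/Stay/L, S/Stay/C, S/Stay/R, S/Out/L, S/Out/C, S/Out/R, E/Stay/L, E/Stay/C, E/Stay/R, E/Out/L, E/Out/C, E/Out/R. Columns: hx, hz, fx, fz.
{S/Stay/L} → row (1,5) (6,3) (2,1) (2,1)
{S/Stay/C} → row (1,5) (5,6) (2,1) (2,1)
{S/Stay/R} → row (1,5) (1,5) (2,1) (2,1)
{S/Out/L} → row (1,5) (6,3) (2,6) (2,6)
{S/Out/C} → row (1,5) (5,6) (2,6) (2,6)
{S/Out/R} → row (1,5) (1,5) (2,6) (2,6)
{E/Stay/L, E/Stay/C, E/Stay/R, E/Out/L, E/Out/C, E/Out/R} → row (5,6) (5,6) (5,6) (5,6)
That's 7 distinct rows out of 12 strategies.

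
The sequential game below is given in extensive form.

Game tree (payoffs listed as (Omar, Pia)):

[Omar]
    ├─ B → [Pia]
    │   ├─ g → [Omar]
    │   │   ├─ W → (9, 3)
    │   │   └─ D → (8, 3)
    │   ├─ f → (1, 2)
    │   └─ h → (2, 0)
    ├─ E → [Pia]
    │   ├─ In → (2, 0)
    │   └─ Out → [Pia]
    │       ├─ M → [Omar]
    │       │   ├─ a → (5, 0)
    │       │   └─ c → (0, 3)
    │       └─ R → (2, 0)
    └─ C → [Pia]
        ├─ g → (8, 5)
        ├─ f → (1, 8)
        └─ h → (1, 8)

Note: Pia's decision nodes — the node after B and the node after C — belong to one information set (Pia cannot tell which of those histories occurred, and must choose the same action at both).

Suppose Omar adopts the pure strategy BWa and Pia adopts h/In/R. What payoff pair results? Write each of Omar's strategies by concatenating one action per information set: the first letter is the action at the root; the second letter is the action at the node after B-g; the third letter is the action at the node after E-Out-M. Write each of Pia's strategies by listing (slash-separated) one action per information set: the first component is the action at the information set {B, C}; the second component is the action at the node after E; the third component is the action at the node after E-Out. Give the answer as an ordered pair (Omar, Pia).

Trace the play path from the root:
  Omar plays B
  Pia plays h at [B]
→ terminal payoff (2, 0).
(Omar's choice at the node after B-g is never reached on this path, so it doesn't affect the outcome.)

(2, 0)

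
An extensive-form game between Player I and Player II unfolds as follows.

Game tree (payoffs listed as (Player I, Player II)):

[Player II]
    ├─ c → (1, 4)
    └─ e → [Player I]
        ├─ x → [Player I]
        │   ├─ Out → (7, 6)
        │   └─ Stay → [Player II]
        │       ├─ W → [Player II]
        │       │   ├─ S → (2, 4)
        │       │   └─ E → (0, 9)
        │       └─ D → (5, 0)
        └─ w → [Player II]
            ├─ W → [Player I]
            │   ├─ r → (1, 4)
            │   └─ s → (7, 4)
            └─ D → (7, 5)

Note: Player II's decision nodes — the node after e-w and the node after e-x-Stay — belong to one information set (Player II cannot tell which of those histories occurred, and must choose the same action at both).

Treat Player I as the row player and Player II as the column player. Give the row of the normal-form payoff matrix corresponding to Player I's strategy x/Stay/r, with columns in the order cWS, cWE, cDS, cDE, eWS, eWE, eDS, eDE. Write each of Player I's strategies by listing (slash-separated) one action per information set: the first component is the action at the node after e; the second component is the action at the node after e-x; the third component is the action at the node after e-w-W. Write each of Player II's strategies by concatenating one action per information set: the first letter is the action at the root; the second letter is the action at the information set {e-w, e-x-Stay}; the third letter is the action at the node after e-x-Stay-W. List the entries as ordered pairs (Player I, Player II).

vs cWS: Player II plays c → (1, 4)
vs cWE: Player II plays c → (1, 4)
vs cDS: Player II plays c → (1, 4)
vs cDE: Player II plays c → (1, 4)
vs eWS: Player II plays e → Player I plays x at [e] → Player I plays Stay at [e-x] → Player II plays W at [e-x-Stay] → Player II plays S at [e-x-Stay-W] → (2, 4)
vs eWE: Player II plays e → Player I plays x at [e] → Player I plays Stay at [e-x] → Player II plays W at [e-x-Stay] → Player II plays E at [e-x-Stay-W] → (0, 9)
vs eDS: Player II plays e → Player I plays x at [e] → Player I plays Stay at [e-x] → Player II plays D at [e-x-Stay] → (5, 0)
vs eDE: Player II plays e → Player I plays x at [e] → Player I plays Stay at [e-x] → Player II plays D at [e-x-Stay] → (5, 0)

(1,4) (1,4) (1,4) (1,4) (2,4) (0,9) (5,0) (5,0)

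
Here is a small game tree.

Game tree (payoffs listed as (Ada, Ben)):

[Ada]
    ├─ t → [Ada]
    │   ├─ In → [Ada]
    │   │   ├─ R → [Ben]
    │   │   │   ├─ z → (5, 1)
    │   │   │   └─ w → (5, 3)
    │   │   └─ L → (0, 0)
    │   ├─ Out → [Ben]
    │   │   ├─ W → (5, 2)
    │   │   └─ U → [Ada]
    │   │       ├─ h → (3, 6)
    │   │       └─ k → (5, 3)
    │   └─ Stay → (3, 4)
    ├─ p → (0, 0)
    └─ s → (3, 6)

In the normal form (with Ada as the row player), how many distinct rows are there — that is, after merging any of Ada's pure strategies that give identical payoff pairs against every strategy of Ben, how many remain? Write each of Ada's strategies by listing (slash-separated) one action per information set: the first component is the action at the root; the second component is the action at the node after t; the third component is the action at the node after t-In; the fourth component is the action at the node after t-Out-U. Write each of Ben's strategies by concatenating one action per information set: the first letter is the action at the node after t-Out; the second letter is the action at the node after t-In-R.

6

Ada has 36 pure strategies: t/In/R/h, t/In/R/k, t/In/L/h, t/In/L/k, t/Out/R/h, t/Out/R/k, t/Out/L/h, t/Out/L/k, t/Stay/R/h, t/Stay/R/k, t/Stay/L/h, t/Stay/L/k, p/In/R/h, p/In/R/k, p/In/L/h, p/In/L/k, p/Out/R/h, p/Out/R/k, p/Out/L/h, p/Out/L/k, p/Stay/R/h, p/Stay/R/k, p/Stay/L/h, p/Stay/L/k, s/In/R/h, s/In/R/k, s/In/L/h, s/In/L/k, s/Out/R/h, s/Out/R/k, s/Out/L/h, s/Out/L/k, s/Stay/R/h, s/Stay/R/k, s/Stay/L/h, s/Stay/L/k. Columns: Wz, Ww, Uz, Uw.
{t/In/R/h, t/In/R/k} → row (5,1) (5,3) (5,1) (5,3)
{t/In/L/h, t/In/L/k, p/In/R/h, p/In/R/k, p/In/L/h, p/In/L/k, p/Out/R/h, p/Out/R/k, p/Out/L/h, p/Out/L/k, p/Stay/R/h, p/Stay/R/k, p/Stay/L/h, p/Stay/L/k} → row (0,0) (0,0) (0,0) (0,0)
{t/Out/R/h, t/Out/L/h} → row (5,2) (5,2) (3,6) (3,6)
{t/Out/R/k, t/Out/L/k} → row (5,2) (5,2) (5,3) (5,3)
{t/Stay/R/h, t/Stay/R/k, t/Stay/L/h, t/Stay/L/k} → row (3,4) (3,4) (3,4) (3,4)
{s/In/R/h, s/In/R/k, s/In/L/h, s/In/L/k, s/Out/R/h, s/Out/R/k, s/Out/L/h, s/Out/L/k, s/Stay/R/h, s/Stay/R/k, s/Stay/L/h, s/Stay/L/k} → row (3,6) (3,6) (3,6) (3,6)
That's 6 distinct rows out of 36 strategies.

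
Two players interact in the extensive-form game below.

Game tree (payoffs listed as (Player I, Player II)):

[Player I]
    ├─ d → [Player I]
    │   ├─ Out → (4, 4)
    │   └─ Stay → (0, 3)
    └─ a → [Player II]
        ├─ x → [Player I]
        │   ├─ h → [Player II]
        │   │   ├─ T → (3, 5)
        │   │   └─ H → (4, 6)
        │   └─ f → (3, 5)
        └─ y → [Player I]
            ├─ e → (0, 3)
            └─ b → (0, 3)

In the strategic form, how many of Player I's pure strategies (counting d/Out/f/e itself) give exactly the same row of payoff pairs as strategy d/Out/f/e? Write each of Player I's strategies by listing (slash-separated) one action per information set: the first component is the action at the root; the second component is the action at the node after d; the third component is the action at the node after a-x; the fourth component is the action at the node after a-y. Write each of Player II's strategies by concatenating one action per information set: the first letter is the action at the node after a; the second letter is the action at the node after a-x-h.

4

Row for d/Out/f/e (columns xT, xH, yT, yH): (4,4) (4,4) (4,4) (4,4).
Under d/Out/f/e, Player I's choice at the node after a-x and at the node after a-y can never be reached regardless of what Player II does, so varying those choices leaves every outcome unchanged.
Holding the reachable choices fixed and varying the unreachable ones freely already gives 2 × 2 = 4 equivalent strategies.
No other strategy reproduces this row, so those 4 are the full class: d/Out/h/e, d/Out/h/b, d/Out/f/e, d/Out/f/b.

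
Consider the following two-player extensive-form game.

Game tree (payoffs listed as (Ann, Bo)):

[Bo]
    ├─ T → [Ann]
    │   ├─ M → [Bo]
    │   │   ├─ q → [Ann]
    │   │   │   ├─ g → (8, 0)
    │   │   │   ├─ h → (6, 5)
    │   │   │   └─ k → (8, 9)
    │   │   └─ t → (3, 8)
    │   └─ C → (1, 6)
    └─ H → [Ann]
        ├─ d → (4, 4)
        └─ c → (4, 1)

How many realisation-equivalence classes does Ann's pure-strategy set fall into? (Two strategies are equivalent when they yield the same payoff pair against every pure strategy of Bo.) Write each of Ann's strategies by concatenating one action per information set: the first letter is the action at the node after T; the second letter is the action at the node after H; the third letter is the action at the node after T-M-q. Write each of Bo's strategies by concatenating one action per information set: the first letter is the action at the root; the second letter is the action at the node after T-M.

Ann has 12 pure strategies: Mdg, Mdh, Mdk, Mcg, Mch, Mck, Cdg, Cdh, Cdk, Ccg, Cch, Cck. Columns: Tq, Tt, Hq, Ht.
{Mdg} → row (8,0) (3,8) (4,4) (4,4)
{Mdh} → row (6,5) (3,8) (4,4) (4,4)
{Mdk} → row (8,9) (3,8) (4,4) (4,4)
{Mcg} → row (8,0) (3,8) (4,1) (4,1)
{Mch} → row (6,5) (3,8) (4,1) (4,1)
{Mck} → row (8,9) (3,8) (4,1) (4,1)
{Cdg, Cdh, Cdk} → row (1,6) (1,6) (4,4) (4,4)
{Ccg, Cch, Cck} → row (1,6) (1,6) (4,1) (4,1)
That's 8 distinct rows out of 12 strategies.

8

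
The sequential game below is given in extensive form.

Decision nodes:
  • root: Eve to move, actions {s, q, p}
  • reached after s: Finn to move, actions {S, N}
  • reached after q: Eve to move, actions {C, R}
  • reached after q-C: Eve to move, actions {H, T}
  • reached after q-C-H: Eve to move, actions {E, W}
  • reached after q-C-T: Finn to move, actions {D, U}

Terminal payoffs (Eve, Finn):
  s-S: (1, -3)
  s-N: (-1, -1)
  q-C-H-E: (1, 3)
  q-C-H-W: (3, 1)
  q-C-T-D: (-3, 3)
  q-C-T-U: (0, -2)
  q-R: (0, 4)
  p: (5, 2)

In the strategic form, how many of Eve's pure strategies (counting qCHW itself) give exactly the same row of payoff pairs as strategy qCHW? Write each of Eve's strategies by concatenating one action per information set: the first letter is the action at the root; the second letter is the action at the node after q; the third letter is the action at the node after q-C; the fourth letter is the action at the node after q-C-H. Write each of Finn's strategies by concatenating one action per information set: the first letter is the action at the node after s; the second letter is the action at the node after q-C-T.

1

Row for qCHW (columns SD, SU, ND, NU): (3,1) (3,1) (3,1) (3,1).
Every one of Eve's information sets is on the play path for some reply by Finn when Eve follows qCHW.
Changing the action at any of them therefore changes at least one column, so only qCHW itself gives this row.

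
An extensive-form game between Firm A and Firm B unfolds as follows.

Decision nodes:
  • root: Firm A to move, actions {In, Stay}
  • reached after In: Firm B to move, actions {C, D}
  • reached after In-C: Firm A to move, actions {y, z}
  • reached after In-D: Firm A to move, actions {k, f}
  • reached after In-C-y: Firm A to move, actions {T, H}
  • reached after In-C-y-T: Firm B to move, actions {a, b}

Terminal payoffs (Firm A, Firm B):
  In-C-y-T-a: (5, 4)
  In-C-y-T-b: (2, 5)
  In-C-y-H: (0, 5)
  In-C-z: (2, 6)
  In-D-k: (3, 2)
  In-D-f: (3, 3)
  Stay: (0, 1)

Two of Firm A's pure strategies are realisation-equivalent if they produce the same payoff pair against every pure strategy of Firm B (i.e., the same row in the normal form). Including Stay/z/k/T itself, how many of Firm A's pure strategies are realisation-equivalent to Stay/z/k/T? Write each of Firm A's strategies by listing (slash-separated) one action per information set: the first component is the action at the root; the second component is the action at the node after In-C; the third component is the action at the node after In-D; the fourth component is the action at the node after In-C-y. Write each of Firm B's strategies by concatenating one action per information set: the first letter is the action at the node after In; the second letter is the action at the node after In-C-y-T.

8

Row for Stay/z/k/T (columns Ca, Cb, Da, Db): (0,1) (0,1) (0,1) (0,1).
Under Stay/z/k/T, Firm A's choice at the node after In-C and at the node after In-D and at the node after In-C-y can never be reached regardless of what Firm B does, so varying those choices leaves every outcome unchanged.
Holding the reachable choices fixed and varying the unreachable ones freely already gives 2 × 2 × 2 = 8 equivalent strategies.
No other strategy reproduces this row, so those 8 are the full class: Stay/y/k/T, Stay/y/k/H, Stay/y/f/T, Stay/y/f/H, Stay/z/k/T, Stay/z/k/H, Stay/z/f/T, Stay/z/f/H.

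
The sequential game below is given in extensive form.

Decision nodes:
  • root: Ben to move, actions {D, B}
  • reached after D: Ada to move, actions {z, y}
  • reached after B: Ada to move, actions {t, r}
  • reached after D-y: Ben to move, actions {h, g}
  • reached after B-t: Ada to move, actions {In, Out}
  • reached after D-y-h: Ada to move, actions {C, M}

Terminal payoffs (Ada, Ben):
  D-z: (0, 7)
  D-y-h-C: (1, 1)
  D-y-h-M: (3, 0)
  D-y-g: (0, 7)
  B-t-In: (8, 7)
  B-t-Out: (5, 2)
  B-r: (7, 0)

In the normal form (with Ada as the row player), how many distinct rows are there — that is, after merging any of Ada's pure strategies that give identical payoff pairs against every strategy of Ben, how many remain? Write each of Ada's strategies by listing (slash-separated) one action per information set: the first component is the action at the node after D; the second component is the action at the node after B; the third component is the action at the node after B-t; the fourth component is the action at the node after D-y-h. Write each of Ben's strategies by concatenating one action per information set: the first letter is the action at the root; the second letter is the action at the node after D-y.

9

Ada has 16 pure strategies: z/t/In/C, z/t/In/M, z/t/Out/C, z/t/Out/M, z/r/In/C, z/r/In/M, z/r/Out/C, z/r/Out/M, y/t/In/C, y/t/In/M, y/t/Out/C, y/t/Out/M, y/r/In/C, y/r/In/M, y/r/Out/C, y/r/Out/M. Columns: Dh, Dg, Bh, Bg.
{z/t/In/C, z/t/In/M} → row (0,7) (0,7) (8,7) (8,7)
{z/t/Out/C, z/t/Out/M} → row (0,7) (0,7) (5,2) (5,2)
{z/r/In/C, z/r/In/M, z/r/Out/C, z/r/Out/M} → row (0,7) (0,7) (7,0) (7,0)
{y/t/In/C} → row (1,1) (0,7) (8,7) (8,7)
{y/t/In/M} → row (3,0) (0,7) (8,7) (8,7)
{y/t/Out/C} → row (1,1) (0,7) (5,2) (5,2)
{y/t/Out/M} → row (3,0) (0,7) (5,2) (5,2)
{y/r/In/C, y/r/Out/C} → row (1,1) (0,7) (7,0) (7,0)
{y/r/In/M, y/r/Out/M} → row (3,0) (0,7) (7,0) (7,0)
That's 9 distinct rows out of 16 strategies.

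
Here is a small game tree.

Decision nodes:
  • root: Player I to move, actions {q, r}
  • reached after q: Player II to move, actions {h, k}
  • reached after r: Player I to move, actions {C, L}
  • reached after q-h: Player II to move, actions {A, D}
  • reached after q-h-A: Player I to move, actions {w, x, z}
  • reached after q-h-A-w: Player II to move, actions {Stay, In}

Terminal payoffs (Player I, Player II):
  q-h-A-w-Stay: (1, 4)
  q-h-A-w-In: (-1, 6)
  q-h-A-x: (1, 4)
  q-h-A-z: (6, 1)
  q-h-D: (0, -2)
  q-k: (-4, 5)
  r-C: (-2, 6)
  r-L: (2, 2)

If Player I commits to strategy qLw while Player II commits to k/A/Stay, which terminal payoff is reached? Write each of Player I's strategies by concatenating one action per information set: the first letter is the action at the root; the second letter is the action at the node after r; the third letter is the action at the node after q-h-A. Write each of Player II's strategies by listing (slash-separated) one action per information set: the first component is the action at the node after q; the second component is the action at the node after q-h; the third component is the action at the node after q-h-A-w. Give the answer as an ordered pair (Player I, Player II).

(-4, 5)

Trace the play path from the root:
  Player I plays q
  Player II plays k at [q]
→ terminal payoff (-4, 5).
(Player I's choice at the node after r is never reached on this path, so it doesn't affect the outcome.)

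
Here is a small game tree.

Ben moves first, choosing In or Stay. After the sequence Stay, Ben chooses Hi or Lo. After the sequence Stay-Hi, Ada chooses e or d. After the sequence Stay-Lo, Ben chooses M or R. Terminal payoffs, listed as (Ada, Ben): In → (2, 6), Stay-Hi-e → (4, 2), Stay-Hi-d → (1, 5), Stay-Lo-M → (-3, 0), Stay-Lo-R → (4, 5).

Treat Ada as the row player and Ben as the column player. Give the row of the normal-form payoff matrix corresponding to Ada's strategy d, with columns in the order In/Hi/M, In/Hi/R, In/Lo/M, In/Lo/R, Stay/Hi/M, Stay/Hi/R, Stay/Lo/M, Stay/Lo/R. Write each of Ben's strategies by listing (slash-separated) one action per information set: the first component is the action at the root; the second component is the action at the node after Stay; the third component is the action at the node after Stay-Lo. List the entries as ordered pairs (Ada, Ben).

(2,6) (2,6) (2,6) (2,6) (1,5) (1,5) (-3,0) (4,5)

vs In/Hi/M: Ben plays In → (2, 6)
vs In/Hi/R: Ben plays In → (2, 6)
vs In/Lo/M: Ben plays In → (2, 6)
vs In/Lo/R: Ben plays In → (2, 6)
vs Stay/Hi/M: Ben plays Stay → Ben plays Hi at [Stay] → Ada plays d at [Stay-Hi] → (1, 5)
vs Stay/Hi/R: Ben plays Stay → Ben plays Hi at [Stay] → Ada plays d at [Stay-Hi] → (1, 5)
vs Stay/Lo/M: Ben plays Stay → Ben plays Lo at [Stay] → Ben plays M at [Stay-Lo] → (-3, 0)
vs Stay/Lo/R: Ben plays Stay → Ben plays Lo at [Stay] → Ben plays R at [Stay-Lo] → (4, 5)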